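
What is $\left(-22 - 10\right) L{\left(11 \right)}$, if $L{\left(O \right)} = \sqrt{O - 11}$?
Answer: $0$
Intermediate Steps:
$L{\left(O \right)} = \sqrt{-11 + O}$
$\left(-22 - 10\right) L{\left(11 \right)} = \left(-22 - 10\right) \sqrt{-11 + 11} = - 32 \sqrt{0} = \left(-32\right) 0 = 0$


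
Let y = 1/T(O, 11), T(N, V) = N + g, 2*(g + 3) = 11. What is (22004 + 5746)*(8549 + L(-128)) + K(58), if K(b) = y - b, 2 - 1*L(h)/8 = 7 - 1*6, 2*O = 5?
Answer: 1187283461/5 ≈ 2.3746e+8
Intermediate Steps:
g = 5/2 (g = -3 + (½)*11 = -3 + 11/2 = 5/2 ≈ 2.5000)
O = 5/2 (O = (½)*5 = 5/2 ≈ 2.5000)
L(h) = 8 (L(h) = 16 - 8*(7 - 1*6) = 16 - 8*(7 - 6) = 16 - 8*1 = 16 - 8 = 8)
T(N, V) = 5/2 + N (T(N, V) = N + 5/2 = 5/2 + N)
y = ⅕ (y = 1/(5/2 + 5/2) = 1/5 = ⅕ ≈ 0.20000)
K(b) = ⅕ - b
(22004 + 5746)*(8549 + L(-128)) + K(58) = (22004 + 5746)*(8549 + 8) + (⅕ - 1*58) = 27750*8557 + (⅕ - 58) = 237456750 - 289/5 = 1187283461/5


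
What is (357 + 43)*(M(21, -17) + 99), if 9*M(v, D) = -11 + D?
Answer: 345200/9 ≈ 38356.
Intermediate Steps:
M(v, D) = -11/9 + D/9 (M(v, D) = (-11 + D)/9 = -11/9 + D/9)
(357 + 43)*(M(21, -17) + 99) = (357 + 43)*((-11/9 + (⅑)*(-17)) + 99) = 400*((-11/9 - 17/9) + 99) = 400*(-28/9 + 99) = 400*(863/9) = 345200/9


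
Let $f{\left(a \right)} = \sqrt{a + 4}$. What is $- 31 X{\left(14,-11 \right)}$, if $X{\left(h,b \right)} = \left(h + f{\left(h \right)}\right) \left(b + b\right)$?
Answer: $9548 + 2046 \sqrt{2} \approx 12441.0$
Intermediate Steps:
$f{\left(a \right)} = \sqrt{4 + a}$
$X{\left(h,b \right)} = 2 b \left(h + \sqrt{4 + h}\right)$ ($X{\left(h,b \right)} = \left(h + \sqrt{4 + h}\right) \left(b + b\right) = \left(h + \sqrt{4 + h}\right) 2 b = 2 b \left(h + \sqrt{4 + h}\right)$)
$- 31 X{\left(14,-11 \right)} = - 31 \cdot 2 \left(-11\right) \left(14 + \sqrt{4 + 14}\right) = - 31 \cdot 2 \left(-11\right) \left(14 + \sqrt{18}\right) = - 31 \cdot 2 \left(-11\right) \left(14 + 3 \sqrt{2}\right) = - 31 \left(-308 - 66 \sqrt{2}\right) = 9548 + 2046 \sqrt{2}$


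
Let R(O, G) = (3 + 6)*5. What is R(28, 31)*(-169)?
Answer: -7605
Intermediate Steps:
R(O, G) = 45 (R(O, G) = 9*5 = 45)
R(28, 31)*(-169) = 45*(-169) = -7605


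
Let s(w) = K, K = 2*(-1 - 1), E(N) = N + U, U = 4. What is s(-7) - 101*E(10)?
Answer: -1418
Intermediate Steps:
E(N) = 4 + N (E(N) = N + 4 = 4 + N)
K = -4 (K = 2*(-2) = -4)
s(w) = -4
s(-7) - 101*E(10) = -4 - 101*(4 + 10) = -4 - 101*14 = -4 - 1414 = -1418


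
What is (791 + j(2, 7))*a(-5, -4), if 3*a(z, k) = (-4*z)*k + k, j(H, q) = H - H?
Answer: -22148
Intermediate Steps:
j(H, q) = 0
a(z, k) = k/3 - 4*k*z/3 (a(z, k) = ((-4*z)*k + k)/3 = (-4*k*z + k)/3 = (k - 4*k*z)/3 = k/3 - 4*k*z/3)
(791 + j(2, 7))*a(-5, -4) = (791 + 0)*((⅓)*(-4)*(1 - 4*(-5))) = 791*((⅓)*(-4)*(1 + 20)) = 791*((⅓)*(-4)*21) = 791*(-28) = -22148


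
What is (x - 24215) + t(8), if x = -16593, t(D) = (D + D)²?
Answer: -40552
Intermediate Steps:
t(D) = 4*D² (t(D) = (2*D)² = 4*D²)
(x - 24215) + t(8) = (-16593 - 24215) + 4*8² = -40808 + 4*64 = -40808 + 256 = -40552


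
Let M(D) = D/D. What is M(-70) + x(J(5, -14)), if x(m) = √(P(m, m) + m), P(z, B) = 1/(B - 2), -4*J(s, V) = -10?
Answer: 1 + 3*√2/2 ≈ 3.1213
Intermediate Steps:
J(s, V) = 5/2 (J(s, V) = -¼*(-10) = 5/2)
M(D) = 1
P(z, B) = 1/(-2 + B)
x(m) = √(m + 1/(-2 + m)) (x(m) = √(1/(-2 + m) + m) = √(m + 1/(-2 + m)))
M(-70) + x(J(5, -14)) = 1 + √((1 + 5*(-2 + 5/2)/2)/(-2 + 5/2)) = 1 + √((1 + (5/2)*(½))/(½)) = 1 + √(2*(1 + 5/4)) = 1 + √(2*(9/4)) = 1 + √(9/2) = 1 + 3*√2/2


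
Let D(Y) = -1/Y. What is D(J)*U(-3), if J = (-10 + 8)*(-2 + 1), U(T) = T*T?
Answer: -9/2 ≈ -4.5000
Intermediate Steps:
U(T) = T²
J = 2 (J = -2*(-1) = 2)
D(J)*U(-3) = -1/2*(-3)² = -1*½*9 = -½*9 = -9/2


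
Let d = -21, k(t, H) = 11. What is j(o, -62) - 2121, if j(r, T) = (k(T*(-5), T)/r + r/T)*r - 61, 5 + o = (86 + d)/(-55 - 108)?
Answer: -1788507469/823639 ≈ -2171.5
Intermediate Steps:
o = -880/163 (o = -5 + (86 - 21)/(-55 - 108) = -5 + 65/(-163) = -5 + 65*(-1/163) = -5 - 65/163 = -880/163 ≈ -5.3988)
j(r, T) = -61 + r*(11/r + r/T) (j(r, T) = (11/r + r/T)*r - 61 = r*(11/r + r/T) - 61 = -61 + r*(11/r + r/T))
j(o, -62) - 2121 = (-50 + (-880/163)²/(-62)) - 2121 = (-50 - 1/62*774400/26569) - 2121 = (-50 - 387200/823639) - 2121 = -41569150/823639 - 2121 = -1788507469/823639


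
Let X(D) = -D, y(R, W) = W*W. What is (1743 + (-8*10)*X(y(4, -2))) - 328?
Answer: 1735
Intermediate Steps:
y(R, W) = W**2
(1743 + (-8*10)*X(y(4, -2))) - 328 = (1743 + (-8*10)*(-1*(-2)**2)) - 328 = (1743 - (-80)*4) - 328 = (1743 - 80*(-4)) - 328 = (1743 + 320) - 328 = 2063 - 328 = 1735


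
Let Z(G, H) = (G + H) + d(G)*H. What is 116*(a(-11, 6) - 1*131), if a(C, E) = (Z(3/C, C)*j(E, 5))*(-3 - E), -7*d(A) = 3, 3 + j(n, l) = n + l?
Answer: 3047668/77 ≈ 39580.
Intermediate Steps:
j(n, l) = -3 + l + n (j(n, l) = -3 + (n + l) = -3 + (l + n) = -3 + l + n)
d(A) = -3/7 (d(A) = -1/7*3 = -3/7)
Z(G, H) = G + 4*H/7 (Z(G, H) = (G + H) - 3*H/7 = G + 4*H/7)
a(C, E) = (-3 - E)*(2 + E)*(3/C + 4*C/7) (a(C, E) = ((3/C + 4*C/7)*(-3 + 5 + E))*(-3 - E) = ((3/C + 4*C/7)*(2 + E))*(-3 - E) = ((2 + E)*(3/C + 4*C/7))*(-3 - E) = (-3 - E)*(2 + E)*(3/C + 4*C/7))
116*(a(-11, 6) - 1*131) = 116*(-1/7*(2 + 6)*(3 + 6)*(21 + 4*(-11)**2)/(-11) - 1*131) = 116*(-1/7*(-1/11)*8*9*(21 + 4*121) - 131) = 116*(-1/7*(-1/11)*8*9*(21 + 484) - 131) = 116*(-1/7*(-1/11)*8*9*505 - 131) = 116*(36360/77 - 131) = 116*(26273/77) = 3047668/77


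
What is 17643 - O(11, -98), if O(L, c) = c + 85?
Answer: 17656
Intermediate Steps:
O(L, c) = 85 + c
17643 - O(11, -98) = 17643 - (85 - 98) = 17643 - 1*(-13) = 17643 + 13 = 17656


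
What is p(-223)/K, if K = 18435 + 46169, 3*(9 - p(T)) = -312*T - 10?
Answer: -69539/193812 ≈ -0.35880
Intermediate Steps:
p(T) = 37/3 + 104*T (p(T) = 9 - (-312*T - 10)/3 = 9 - (-10 - 312*T)/3 = 9 + (10/3 + 104*T) = 37/3 + 104*T)
K = 64604
p(-223)/K = (37/3 + 104*(-223))/64604 = (37/3 - 23192)*(1/64604) = -69539/3*1/64604 = -69539/193812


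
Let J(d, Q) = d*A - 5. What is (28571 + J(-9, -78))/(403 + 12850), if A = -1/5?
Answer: 142839/66265 ≈ 2.1556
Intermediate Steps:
A = -1/5 (A = -1*1/5 = -1/5 ≈ -0.20000)
J(d, Q) = -5 - d/5 (J(d, Q) = d*(-1/5) - 5 = -d/5 - 5 = -5 - d/5)
(28571 + J(-9, -78))/(403 + 12850) = (28571 + (-5 - 1/5*(-9)))/(403 + 12850) = (28571 + (-5 + 9/5))/13253 = (28571 - 16/5)*(1/13253) = (142839/5)*(1/13253) = 142839/66265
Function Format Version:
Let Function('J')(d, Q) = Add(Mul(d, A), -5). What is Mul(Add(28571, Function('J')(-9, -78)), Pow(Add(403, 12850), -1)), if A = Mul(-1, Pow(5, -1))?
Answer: Rational(142839, 66265) ≈ 2.1556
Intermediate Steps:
A = Rational(-1, 5) (A = Mul(-1, Rational(1, 5)) = Rational(-1, 5) ≈ -0.20000)
Function('J')(d, Q) = Add(-5, Mul(Rational(-1, 5), d)) (Function('J')(d, Q) = Add(Mul(d, Rational(-1, 5)), -5) = Add(Mul(Rational(-1, 5), d), -5) = Add(-5, Mul(Rational(-1, 5), d)))
Mul(Add(28571, Function('J')(-9, -78)), Pow(Add(403, 12850), -1)) = Mul(Add(28571, Add(-5, Mul(Rational(-1, 5), -9))), Pow(Add(403, 12850), -1)) = Mul(Add(28571, Add(-5, Rational(9, 5))), Pow(13253, -1)) = Mul(Add(28571, Rational(-16, 5)), Rational(1, 13253)) = Mul(Rational(142839, 5), Rational(1, 13253)) = Rational(142839, 66265)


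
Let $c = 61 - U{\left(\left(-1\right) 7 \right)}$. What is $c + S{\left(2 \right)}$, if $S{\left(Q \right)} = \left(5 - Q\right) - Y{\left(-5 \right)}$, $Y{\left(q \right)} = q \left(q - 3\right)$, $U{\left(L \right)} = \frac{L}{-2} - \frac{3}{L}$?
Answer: $\frac{281}{14} \approx 20.071$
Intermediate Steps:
$U{\left(L \right)} = - \frac{3}{L} - \frac{L}{2}$ ($U{\left(L \right)} = L \left(- \frac{1}{2}\right) - \frac{3}{L} = - \frac{L}{2} - \frac{3}{L} = - \frac{3}{L} - \frac{L}{2}$)
$Y{\left(q \right)} = q \left(-3 + q\right)$
$c = \frac{799}{14}$ ($c = 61 - \left(- \frac{3}{\left(-1\right) 7} - \frac{\left(-1\right) 7}{2}\right) = 61 - \left(- \frac{3}{-7} - - \frac{7}{2}\right) = 61 - \left(\left(-3\right) \left(- \frac{1}{7}\right) + \frac{7}{2}\right) = 61 - \left(\frac{3}{7} + \frac{7}{2}\right) = 61 - \frac{55}{14} = \frac{799}{14} \approx 57.071$)
$S{\left(Q \right)} = -35 - Q$ ($S{\left(Q \right)} = \left(5 - Q\right) - - 5 \left(-3 - 5\right) = \left(5 - Q\right) - \left(-5\right) \left(-8\right) = \left(5 - Q\right) - 40 = -35 - Q$)
$c + S{\left(2 \right)} = \frac{799}{14} - 37 = \frac{281}{14}$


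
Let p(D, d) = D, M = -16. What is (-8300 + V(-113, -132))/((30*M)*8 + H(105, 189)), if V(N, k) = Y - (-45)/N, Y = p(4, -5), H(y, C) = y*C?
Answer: -937493/1808565 ≈ -0.51836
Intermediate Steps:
H(y, C) = C*y
Y = 4
V(N, k) = 4 + 45/N (V(N, k) = 4 - (-45)/N = 4 + 45/N)
(-8300 + V(-113, -132))/((30*M)*8 + H(105, 189)) = (-8300 + (4 + 45/(-113)))/((30*(-16))*8 + 189*105) = (-8300 + (4 + 45*(-1/113)))/(-480*8 + 19845) = (-8300 + (4 - 45/113))/(-3840 + 19845) = (-8300 + 407/113)/16005 = -937493/113*1/16005 = -937493/1808565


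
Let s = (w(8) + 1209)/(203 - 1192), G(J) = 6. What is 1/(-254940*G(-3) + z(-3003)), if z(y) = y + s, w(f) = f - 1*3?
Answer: -989/1515785141 ≈ -6.5247e-7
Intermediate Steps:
w(f) = -3 + f (w(f) = f - 3 = -3 + f)
s = -1214/989 (s = ((-3 + 8) + 1209)/(203 - 1192) = (5 + 1209)/(-989) = 1214*(-1/989) = -1214/989 ≈ -1.2275)
z(y) = -1214/989 + y (z(y) = y - 1214/989 = -1214/989 + y)
1/(-254940*G(-3) + z(-3003)) = 1/(-254940*6 + (-1214/989 - 3003)) = 1/(-1529640 - 2971181/989) = 1/(-1515785141/989) = -989/1515785141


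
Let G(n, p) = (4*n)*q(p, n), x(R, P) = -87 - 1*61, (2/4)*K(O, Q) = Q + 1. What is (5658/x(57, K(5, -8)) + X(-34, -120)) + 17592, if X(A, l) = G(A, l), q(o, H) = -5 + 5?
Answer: 1298979/74 ≈ 17554.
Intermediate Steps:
K(O, Q) = 2 + 2*Q (K(O, Q) = 2*(Q + 1) = 2*(1 + Q) = 2 + 2*Q)
q(o, H) = 0
x(R, P) = -148 (x(R, P) = -87 - 61 = -148)
G(n, p) = 0 (G(n, p) = (4*n)*0 = 0)
X(A, l) = 0
(5658/x(57, K(5, -8)) + X(-34, -120)) + 17592 = (5658/(-148) + 0) + 17592 = (5658*(-1/148) + 0) + 17592 = (-2829/74 + 0) + 17592 = -2829/74 + 17592 = 1298979/74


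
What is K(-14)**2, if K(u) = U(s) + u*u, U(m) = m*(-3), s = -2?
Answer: 40804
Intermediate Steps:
U(m) = -3*m
K(u) = 6 + u**2 (K(u) = -3*(-2) + u*u = 6 + u**2)
K(-14)**2 = (6 + (-14)**2)**2 = (6 + 196)**2 = 202**2 = 40804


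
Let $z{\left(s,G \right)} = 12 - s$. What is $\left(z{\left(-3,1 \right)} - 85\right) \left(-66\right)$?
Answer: $4620$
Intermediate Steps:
$\left(z{\left(-3,1 \right)} - 85\right) \left(-66\right) = \left(\left(12 - -3\right) - 85\right) \left(-66\right) = \left(\left(12 + 3\right) - 85\right) \left(-66\right) = \left(15 - 85\right) \left(-66\right) = \left(-70\right) \left(-66\right) = 4620$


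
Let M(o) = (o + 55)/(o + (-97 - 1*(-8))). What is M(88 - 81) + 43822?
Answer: 1796671/41 ≈ 43821.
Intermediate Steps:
M(o) = (55 + o)/(-89 + o) (M(o) = (55 + o)/(o + (-97 + 8)) = (55 + o)/(o - 89) = (55 + o)/(-89 + o))
M(88 - 81) + 43822 = (55 + (88 - 81))/(-89 + (88 - 81)) + 43822 = (55 + 7)/(-89 + 7) + 43822 = 62/(-82) + 43822 = -1/82*62 + 43822 = -31/41 + 43822 = 1796671/41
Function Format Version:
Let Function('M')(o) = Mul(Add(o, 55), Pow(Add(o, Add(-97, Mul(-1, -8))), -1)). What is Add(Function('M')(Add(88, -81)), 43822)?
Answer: Rational(1796671, 41) ≈ 43821.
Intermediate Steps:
Function('M')(o) = Mul(Pow(Add(-89, o), -1), Add(55, o)) (Function('M')(o) = Mul(Add(55, o), Pow(Add(o, Add(-97, 8)), -1)) = Mul(Add(55, o), Pow(Add(o, -89), -1)) = Mul(Add(55, o), Pow(Add(-89, o), -1)) = Mul(Pow(Add(-89, o), -1), Add(55, o)))
Add(Function('M')(Add(88, -81)), 43822) = Add(Mul(Pow(Add(-89, Add(88, -81)), -1), Add(55, Add(88, -81))), 43822) = Add(Mul(Pow(Add(-89, 7), -1), Add(55, 7)), 43822) = Add(Mul(Pow(-82, -1), 62), 43822) = Add(Mul(Rational(-1, 82), 62), 43822) = Add(Rational(-31, 41), 43822) = Rational(1796671, 41)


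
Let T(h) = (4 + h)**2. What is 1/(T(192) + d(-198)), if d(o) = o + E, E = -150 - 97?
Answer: 1/37971 ≈ 2.6336e-5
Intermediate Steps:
E = -247
d(o) = -247 + o (d(o) = o - 247 = -247 + o)
1/(T(192) + d(-198)) = 1/((4 + 192)**2 + (-247 - 198)) = 1/(196**2 - 445) = 1/(38416 - 445) = 1/37971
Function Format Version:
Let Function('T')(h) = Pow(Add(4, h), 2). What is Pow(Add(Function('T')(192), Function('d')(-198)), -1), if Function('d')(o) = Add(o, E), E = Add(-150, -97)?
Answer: Rational(1, 37971) ≈ 2.6336e-5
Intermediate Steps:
E = -247
Function('d')(o) = Add(-247, o) (Function('d')(o) = Add(o, -247) = Add(-247, o))
Pow(Add(Function('T')(192), Function('d')(-198)), -1) = Pow(Add(Pow(Add(4, 192), 2), Add(-247, -198)), -1) = Pow(Add(Pow(196, 2), -445), -1) = Pow(Add(38416, -445), -1) = Pow(37971, -1) = Rational(1, 37971)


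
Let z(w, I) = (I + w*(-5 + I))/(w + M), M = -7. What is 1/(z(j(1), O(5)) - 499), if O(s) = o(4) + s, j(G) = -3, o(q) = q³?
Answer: -10/4867 ≈ -0.0020547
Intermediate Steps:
O(s) = 64 + s (O(s) = 4³ + s = 64 + s)
z(w, I) = (I + w*(-5 + I))/(-7 + w) (z(w, I) = (I + w*(-5 + I))/(w - 7) = (I + w*(-5 + I))/(-7 + w))
1/(z(j(1), O(5)) - 499) = 1/(((64 + 5) - 5*(-3) + (64 + 5)*(-3))/(-7 - 3) - 499) = 1/((69 + 15 + 69*(-3))/(-10) - 499) = 1/(-(69 + 15 - 207)/10 - 499) = 1/(-⅒*(-123) - 499) = 1/(123/10 - 499) = 1/(-4867/10) = -10/4867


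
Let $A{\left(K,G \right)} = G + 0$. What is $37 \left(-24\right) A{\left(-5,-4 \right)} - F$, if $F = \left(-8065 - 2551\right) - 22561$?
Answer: $36729$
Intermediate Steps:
$A{\left(K,G \right)} = G$
$F = -33177$ ($F = \left(-8065 - 2551\right) - 22561 = -10616 - 22561 = -33177$)
$37 \left(-24\right) A{\left(-5,-4 \right)} - F = 37 \left(-24\right) \left(-4\right) - -33177 = \left(-888\right) \left(-4\right) + 33177 = 3552 + 33177 = 36729$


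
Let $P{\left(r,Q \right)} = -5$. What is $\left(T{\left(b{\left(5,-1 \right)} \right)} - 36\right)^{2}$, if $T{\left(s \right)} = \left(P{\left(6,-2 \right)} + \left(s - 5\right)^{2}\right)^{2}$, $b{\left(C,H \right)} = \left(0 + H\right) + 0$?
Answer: $855625$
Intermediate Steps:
$b{\left(C,H \right)} = H$ ($b{\left(C,H \right)} = H + 0 = H$)
$T{\left(s \right)} = \left(-5 + \left(-5 + s\right)^{2}\right)^{2}$ ($T{\left(s \right)} = \left(-5 + \left(s - 5\right)^{2}\right)^{2} = \left(-5 + \left(-5 + s\right)^{2}\right)^{2}$)
$\left(T{\left(b{\left(5,-1 \right)} \right)} - 36\right)^{2} = \left(\left(-5 + \left(-5 - 1\right)^{2}\right)^{2} - 36\right)^{2} = \left(\left(-5 + \left(-6\right)^{2}\right)^{2} - 36\right)^{2} = \left(\left(-5 + 36\right)^{2} - 36\right)^{2} = \left(31^{2} - 36\right)^{2} = \left(961 - 36\right)^{2} = 925^{2} = 855625$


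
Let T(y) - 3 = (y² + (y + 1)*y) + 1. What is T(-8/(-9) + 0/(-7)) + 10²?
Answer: 8624/81 ≈ 106.47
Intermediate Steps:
T(y) = 4 + y² + y*(1 + y) (T(y) = 3 + ((y² + (y + 1)*y) + 1) = 3 + ((y² + (1 + y)*y) + 1) = 3 + ((y² + y*(1 + y)) + 1) = 3 + (1 + y² + y*(1 + y)) = 4 + y² + y*(1 + y))
T(-8/(-9) + 0/(-7)) + 10² = (4 + (-8/(-9) + 0/(-7)) + 2*(-8/(-9) + 0/(-7))²) + 10² = (4 + (-8*(-⅑) + 0*(-⅐)) + 2*(-8*(-⅑) + 0*(-⅐))²) + 100 = (4 + (8/9 + 0) + 2*(8/9 + 0)²) + 100 = (4 + 8/9 + 2*(8/9)²) + 100 = (4 + 8/9 + 2*(64/81)) + 100 = (4 + 8/9 + 128/81) + 100 = 524/81 + 100 = 8624/81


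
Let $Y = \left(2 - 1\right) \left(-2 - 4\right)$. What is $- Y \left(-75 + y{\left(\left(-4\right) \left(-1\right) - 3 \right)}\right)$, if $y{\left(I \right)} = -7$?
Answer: $-492$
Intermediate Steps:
$Y = -6$ ($Y = 1 \left(-6\right) = -6$)
$- Y \left(-75 + y{\left(\left(-4\right) \left(-1\right) - 3 \right)}\right) = \left(-1\right) \left(-6\right) \left(-75 - 7\right) = 6 \left(-82\right) = -492$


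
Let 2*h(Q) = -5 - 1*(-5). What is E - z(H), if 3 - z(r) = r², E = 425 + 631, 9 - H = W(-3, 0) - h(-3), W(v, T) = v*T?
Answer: 1134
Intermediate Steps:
h(Q) = 0 (h(Q) = (-5 - 1*(-5))/2 = (-5 + 5)/2 = (½)*0 = 0)
W(v, T) = T*v
H = 9 (H = 9 - (0*(-3) - 1*0) = 9 - (0 + 0) = 9 - 1*0 = 9 + 0 = 9)
E = 1056
z(r) = 3 - r²
E - z(H) = 1056 - (3 - 1*9²) = 1056 - (3 - 1*81) = 1056 - (3 - 81) = 1056 - 1*(-78) = 1056 + 78 = 1134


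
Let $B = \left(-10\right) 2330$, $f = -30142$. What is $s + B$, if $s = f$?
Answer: $-53442$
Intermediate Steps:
$s = -30142$
$B = -23300$
$s + B = -30142 - 23300 = -53442$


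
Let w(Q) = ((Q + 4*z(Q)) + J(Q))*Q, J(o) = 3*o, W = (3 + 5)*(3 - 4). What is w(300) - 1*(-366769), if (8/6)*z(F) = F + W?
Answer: 989569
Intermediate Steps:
W = -8 (W = 8*(-1) = -8)
z(F) = -6 + 3*F/4 (z(F) = 3*(F - 8)/4 = 3*(-8 + F)/4 = -6 + 3*F/4)
w(Q) = Q*(-24 + 7*Q) (w(Q) = ((Q + 4*(-6 + 3*Q/4)) + 3*Q)*Q = ((Q + (-24 + 3*Q)) + 3*Q)*Q = ((-24 + 4*Q) + 3*Q)*Q = (-24 + 7*Q)*Q = Q*(-24 + 7*Q))
w(300) - 1*(-366769) = 300*(-24 + 7*300) - 1*(-366769) = 300*(-24 + 2100) + 366769 = 300*2076 + 366769 = 622800 + 366769 = 989569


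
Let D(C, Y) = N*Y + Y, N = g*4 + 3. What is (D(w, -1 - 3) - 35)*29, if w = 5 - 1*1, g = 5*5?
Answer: -13079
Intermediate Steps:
g = 25
w = 4 (w = 5 - 1 = 4)
N = 103 (N = 25*4 + 3 = 100 + 3 = 103)
D(C, Y) = 104*Y (D(C, Y) = 103*Y + Y = 104*Y)
(D(w, -1 - 3) - 35)*29 = (104*(-1 - 3) - 35)*29 = (104*(-4) - 35)*29 = (-416 - 35)*29 = -451*29 = -13079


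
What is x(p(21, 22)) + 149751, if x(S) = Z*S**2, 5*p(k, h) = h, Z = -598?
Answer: 3454343/25 ≈ 1.3817e+5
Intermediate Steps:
p(k, h) = h/5
x(S) = -598*S**2
x(p(21, 22)) + 149751 = -598*((1/5)*22)**2 + 149751 = -598*(22/5)**2 + 149751 = -598*484/25 + 149751 = -289432/25 + 149751 = 3454343/25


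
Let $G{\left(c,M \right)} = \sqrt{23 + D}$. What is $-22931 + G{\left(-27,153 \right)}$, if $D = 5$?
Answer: $-22931 + 2 \sqrt{7} \approx -22926.0$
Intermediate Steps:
$G{\left(c,M \right)} = 2 \sqrt{7}$ ($G{\left(c,M \right)} = \sqrt{23 + 5} = \sqrt{28} = 2 \sqrt{7}$)
$-22931 + G{\left(-27,153 \right)} = -22931 + 2 \sqrt{7}$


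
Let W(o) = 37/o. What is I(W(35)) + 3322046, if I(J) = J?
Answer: 116271647/35 ≈ 3.3220e+6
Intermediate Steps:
I(W(35)) + 3322046 = 37/35 + 3322046 = 116271647/35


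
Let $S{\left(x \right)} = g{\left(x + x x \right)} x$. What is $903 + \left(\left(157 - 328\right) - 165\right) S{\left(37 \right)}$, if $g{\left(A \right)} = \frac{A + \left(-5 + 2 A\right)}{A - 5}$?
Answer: $- \frac{17036971}{467} \approx -36482.0$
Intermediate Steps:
$g{\left(A \right)} = \frac{-5 + 3 A}{-5 + A}$
$S{\left(x \right)} = \frac{x \left(-5 + 3 x + 3 x^{2}\right)}{-5 + x + x^{2}}$ ($S{\left(x \right)} = \frac{-5 + 3 \left(x + x x\right)}{-5 + \left(x + x x\right)} x = \frac{-5 + 3 \left(x + x^{2}\right)}{-5 + \left(x + x^{2}\right)} x = \frac{-5 + \left(3 x + 3 x^{2}\right)}{-5 + x + x^{2}} x = \frac{-5 + 3 x + 3 x^{2}}{-5 + x + x^{2}} x = \frac{x \left(-5 + 3 x + 3 x^{2}\right)}{-5 + x + x^{2}}$)
$903 + \left(\left(157 - 328\right) - 165\right) S{\left(37 \right)} = 903 + \left(\left(157 - 328\right) - 165\right) \frac{37 \left(-5 + 3 \cdot 37 \left(1 + 37\right)\right)}{-5 + 37 \left(1 + 37\right)} = 903 + \left(-171 - 165\right) \frac{37 \left(-5 + 3 \cdot 37 \cdot 38\right)}{-5 + 37 \cdot 38} = 903 - 336 \frac{37 \left(-5 + 4218\right)}{-5 + 1406} = 903 - 336 \cdot 37 \cdot \frac{1}{1401} \cdot 4213 = 903 - \frac{17458672}{467} = - \frac{17036971}{467}$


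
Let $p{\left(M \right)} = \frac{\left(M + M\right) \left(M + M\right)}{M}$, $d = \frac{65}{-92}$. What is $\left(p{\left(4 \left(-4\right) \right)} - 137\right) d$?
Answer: $\frac{13065}{92} \approx 142.01$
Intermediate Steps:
$d = - \frac{65}{92}$ ($d = 65 \left(- \frac{1}{92}\right) = - \frac{65}{92} \approx -0.70652$)
$p{\left(M \right)} = 4 M$ ($p{\left(M \right)} = \frac{2 M 2 M}{M} = \frac{4 M^{2}}{M} = 4 M$)
$\left(p{\left(4 \left(-4\right) \right)} - 137\right) d = \left(4 \cdot 4 \left(-4\right) - 137\right) \left(- \frac{65}{92}\right) = \left(4 \left(-16\right) - 137\right) \left(- \frac{65}{92}\right) = \left(-64 - 137\right) \left(- \frac{65}{92}\right) = \left(-201\right) \left(- \frac{65}{92}\right) = \frac{13065}{92}$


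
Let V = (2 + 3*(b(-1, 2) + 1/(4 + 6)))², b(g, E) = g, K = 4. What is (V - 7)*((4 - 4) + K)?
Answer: -651/25 ≈ -26.040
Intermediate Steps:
V = 49/100 (V = (2 + 3*(-1 + 1/(4 + 6)))² = (2 + 3*(-1 + 1/10))² = (2 + 3*(-1 + ⅒))² = (2 + 3*(-9/10))² = (2 - 27/10)² = (-7/10)² = 49/100 ≈ 0.49000)
(V - 7)*((4 - 4) + K) = (49/100 - 7)*((4 - 4) + 4) = -651*(0 + 4)/100 = -651/100*4 = -651/25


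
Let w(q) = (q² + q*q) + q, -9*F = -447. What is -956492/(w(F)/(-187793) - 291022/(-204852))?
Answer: -55194043217491368/80446607111 ≈ -6.8610e+5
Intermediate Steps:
F = 149/3 (F = -⅑*(-447) = 149/3 ≈ 49.667)
w(q) = q + 2*q² (w(q) = (q² + q²) + q = 2*q² + q = q + 2*q²)
-956492/(w(F)/(-187793) - 291022/(-204852)) = -956492/((149*(1 + 2*(149/3))/3)/(-187793) - 291022/(-204852)) = -956492/((149*(1 + 298/3)/3)*(-1/187793) - 291022*(-1/204852)) = -956492/(((149/3)*(301/3))*(-1/187793) + 145511/102426) = -956492/((44849/9)*(-1/187793) + 145511/102426) = -956492/(-44849/1690137 + 145511/102426) = -956492/80446607111/57704657454 = -956492*57704657454/80446607111 = -55194043217491368/80446607111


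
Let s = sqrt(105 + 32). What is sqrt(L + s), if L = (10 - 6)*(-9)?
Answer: sqrt(-36 + sqrt(137)) ≈ 4.929*I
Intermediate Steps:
L = -36 (L = 4*(-9) = -36)
s = sqrt(137) ≈ 11.705
sqrt(L + s) = sqrt(-36 + sqrt(137))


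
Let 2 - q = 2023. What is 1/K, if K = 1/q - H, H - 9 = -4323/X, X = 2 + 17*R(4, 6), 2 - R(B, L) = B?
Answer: -64672/9318863 ≈ -0.0069399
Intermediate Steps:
q = -2021 (q = 2 - 1*2023 = 2 - 2023 = -2021)
R(B, L) = 2 - B
X = -32 (X = 2 + 17*(2 - 1*4) = 2 + 17*(2 - 4) = 2 + 17*(-2) = 2 - 34 = -32)
H = 4611/32 (H = 9 - 4323/(-32) = 9 - 4323*(-1/32) = 9 + 4323/32 = 4611/32 ≈ 144.09)
K = -9318863/64672 (K = 1/(-2021) - 1*4611/32 = -1/2021 - 4611/32 = -9318863/64672 ≈ -144.09)
1/K = 1/(-9318863/64672) = -64672/9318863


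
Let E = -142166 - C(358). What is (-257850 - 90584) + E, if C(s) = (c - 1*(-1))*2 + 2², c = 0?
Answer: -490606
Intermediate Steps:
C(s) = 6 (C(s) = (0 - 1*(-1))*2 + 2² = (0 + 1)*2 + 4 = 1*2 + 4 = 2 + 4 = 6)
E = -142172 (E = -142166 - 1*6 = -142166 - 6 = -142172)
(-257850 - 90584) + E = (-257850 - 90584) - 142172 = -348434 - 142172 = -490606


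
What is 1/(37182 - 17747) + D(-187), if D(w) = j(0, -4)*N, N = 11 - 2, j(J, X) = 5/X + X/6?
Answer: -1341011/77740 ≈ -17.250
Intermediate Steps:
j(J, X) = 5/X + X/6 (j(J, X) = 5/X + X*(1/6) = 5/X + X/6)
N = 9
D(w) = -69/4 (D(w) = (5/(-4) + (1/6)*(-4))*9 = (5*(-1/4) - 2/3)*9 = (-5/4 - 2/3)*9 = -23/12*9 = -69/4)
1/(37182 - 17747) + D(-187) = 1/(37182 - 17747) - 69/4 = 1/19435 - 69/4 = -1341011/77740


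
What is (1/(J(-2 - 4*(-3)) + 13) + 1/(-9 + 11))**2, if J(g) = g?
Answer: 625/2116 ≈ 0.29537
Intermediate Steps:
(1/(J(-2 - 4*(-3)) + 13) + 1/(-9 + 11))**2 = (1/((-2 - 4*(-3)) + 13) + 1/(-9 + 11))**2 = (1/((-2 + 12) + 13) + 1/2)**2 = (1/(10 + 13) + 1/2)**2 = (1/23 + 1/2)**2 = (25/46)**2 = 625/2116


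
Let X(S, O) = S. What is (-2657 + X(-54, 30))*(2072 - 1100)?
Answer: -2635092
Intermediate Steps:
(-2657 + X(-54, 30))*(2072 - 1100) = (-2657 - 54)*(2072 - 1100) = -2711*972 = -2635092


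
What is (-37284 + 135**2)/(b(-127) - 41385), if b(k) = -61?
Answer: 19059/41446 ≈ 0.45985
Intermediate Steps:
(-37284 + 135**2)/(b(-127) - 41385) = (-37284 + 135**2)/(-61 - 41385) = (-37284 + 18225)/(-41446) = -19059*(-1/41446) = 19059/41446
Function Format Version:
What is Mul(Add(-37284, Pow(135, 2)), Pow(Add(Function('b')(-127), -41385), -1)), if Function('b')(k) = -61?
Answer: Rational(19059, 41446) ≈ 0.45985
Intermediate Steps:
Mul(Add(-37284, Pow(135, 2)), Pow(Add(Function('b')(-127), -41385), -1)) = Mul(Add(-37284, Pow(135, 2)), Pow(Add(-61, -41385), -1)) = Mul(Add(-37284, 18225), Pow(-41446, -1)) = Mul(-19059, Rational(-1, 41446)) = Rational(19059, 41446)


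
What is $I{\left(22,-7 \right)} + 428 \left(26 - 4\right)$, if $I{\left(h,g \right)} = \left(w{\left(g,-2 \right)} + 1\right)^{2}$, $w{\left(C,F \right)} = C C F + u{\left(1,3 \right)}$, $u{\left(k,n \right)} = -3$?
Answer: $19416$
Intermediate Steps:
$w{\left(C,F \right)} = -3 + F C^{2}$ ($w{\left(C,F \right)} = C C F - 3 = C^{2} F - 3 = F C^{2} - 3 = -3 + F C^{2}$)
$I{\left(h,g \right)} = \left(-2 - 2 g^{2}\right)^{2}$ ($I{\left(h,g \right)} = \left(\left(-3 - 2 g^{2}\right) + 1\right)^{2} = \left(-2 - 2 g^{2}\right)^{2}$)
$I{\left(22,-7 \right)} + 428 \left(26 - 4\right) = 4 \left(1 + \left(-7\right)^{2}\right)^{2} + 428 \left(26 - 4\right) = 4 \left(1 + 49\right)^{2} + 428 \cdot 22 = 4 \cdot 50^{2} + 9416 = 4 \cdot 2500 + 9416 = 10000 + 9416 = 19416$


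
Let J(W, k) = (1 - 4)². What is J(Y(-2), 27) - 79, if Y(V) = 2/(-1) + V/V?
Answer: -70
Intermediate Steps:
Y(V) = -1 (Y(V) = 2*(-1) + 1 = -2 + 1 = -1)
J(W, k) = 9 (J(W, k) = (-3)² = 9)
J(Y(-2), 27) - 79 = 9 - 79 = -70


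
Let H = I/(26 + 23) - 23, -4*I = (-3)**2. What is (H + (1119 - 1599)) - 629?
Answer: -221881/196 ≈ -1132.0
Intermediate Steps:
I = -9/4 (I = -1/4*(-3)**2 = -1/4*9 = -9/4 ≈ -2.2500)
H = -4517/196 (H = -9/(4*(26 + 23)) - 23 = -9/4/49 - 23 = -9/4*1/49 - 23 = -9/196 - 23 = -4517/196 ≈ -23.046)
(H + (1119 - 1599)) - 629 = (-4517/196 + (1119 - 1599)) - 629 = (-4517/196 - 480) - 629 = -98597/196 - 629 = -221881/196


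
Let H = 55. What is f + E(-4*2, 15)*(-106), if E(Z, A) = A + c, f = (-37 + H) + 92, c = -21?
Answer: 746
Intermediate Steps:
f = 110 (f = (-37 + 55) + 92 = 18 + 92 = 110)
E(Z, A) = -21 + A (E(Z, A) = A - 21 = -21 + A)
f + E(-4*2, 15)*(-106) = 110 + (-21 + 15)*(-106) = 110 - 6*(-106) = 110 + 636 = 746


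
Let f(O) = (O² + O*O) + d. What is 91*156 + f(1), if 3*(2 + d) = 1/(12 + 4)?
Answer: 681409/48 ≈ 14196.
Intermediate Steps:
d = -95/48 (d = -2 + 1/(3*(12 + 4)) = -2 + (⅓)/16 = -2 + (⅓)*(1/16) = -2 + 1/48 = -95/48 ≈ -1.9792)
f(O) = -95/48 + 2*O² (f(O) = (O² + O*O) - 95/48 = (O² + O²) - 95/48 = 2*O² - 95/48 = -95/48 + 2*O²)
91*156 + f(1) = 91*156 + (-95/48 + 2*1²) = 14196 + (-95/48 + 2*1) = 14196 + (-95/48 + 2) = 14196 + 1/48 = 681409/48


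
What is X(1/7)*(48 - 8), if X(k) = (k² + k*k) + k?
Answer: 360/49 ≈ 7.3469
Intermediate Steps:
X(k) = k + 2*k² (X(k) = (k² + k²) + k = 2*k² + k = k + 2*k²)
X(1/7)*(48 - 8) = ((1 + 2/7)/7)*(48 - 8) = ((1 + 2*(⅐))/7)*40 = ((1 + 2/7)/7)*40 = ((⅐)*(9/7))*40 = (9/49)*40 = 360/49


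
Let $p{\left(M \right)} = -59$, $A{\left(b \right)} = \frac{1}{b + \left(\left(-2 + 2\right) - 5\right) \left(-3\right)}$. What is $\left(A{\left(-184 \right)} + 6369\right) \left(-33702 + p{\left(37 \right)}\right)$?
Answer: $- \frac{2795306920}{13} \approx -2.1502 \cdot 10^{8}$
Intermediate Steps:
$A{\left(b \right)} = \frac{1}{15 + b}$ ($A{\left(b \right)} = \frac{1}{b + \left(0 - 5\right) \left(-3\right)} = \frac{1}{b - -15} = \frac{1}{b + 15} = \frac{1}{15 + b}$)
$\left(A{\left(-184 \right)} + 6369\right) \left(-33702 + p{\left(37 \right)}\right) = \left(\frac{1}{15 - 184} + 6369\right) \left(-33702 - 59\right) = \left(\frac{1}{-169} + 6369\right) \left(-33761\right) = \left(- \frac{1}{169} + 6369\right) \left(-33761\right) = \frac{1076360}{169} \left(-33761\right) = - \frac{2795306920}{13}$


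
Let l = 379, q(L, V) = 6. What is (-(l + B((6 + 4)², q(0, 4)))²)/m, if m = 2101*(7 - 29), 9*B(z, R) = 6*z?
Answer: 9359/2178 ≈ 4.2971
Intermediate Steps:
B(z, R) = 2*z/3 (B(z, R) = (6*z)/9 = 2*z/3)
m = -46222 (m = 2101*(-22) = -46222)
(-(l + B((6 + 4)², q(0, 4)))²)/m = -(379 + 2*(6 + 4)²/3)²/(-46222) = -(379 + (⅔)*10²)²*(-1/46222) = -(379 + (⅔)*100)²*(-1/46222) = -(379 + 200/3)²*(-1/46222) = -(1337/3)²*(-1/46222) = -1*1787569/9*(-1/46222) = -1787569/9*(-1/46222) = 9359/2178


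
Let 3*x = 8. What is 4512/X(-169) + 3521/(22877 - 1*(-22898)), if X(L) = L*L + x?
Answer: 921328411/3922505525 ≈ 0.23488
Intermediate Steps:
x = 8/3 (x = (⅓)*8 = 8/3 ≈ 2.6667)
X(L) = 8/3 + L² (X(L) = L*L + 8/3 = L² + 8/3 = 8/3 + L²)
4512/X(-169) + 3521/(22877 - 1*(-22898)) = 4512/(8/3 + (-169)²) + 3521/(22877 - 1*(-22898)) = 4512/(8/3 + 28561) + 3521/(22877 + 22898) = 4512/(85691/3) + 3521/45775 = 4512*(3/85691) + 3521*(1/45775) = 13536/85691 + 3521/45775 = 921328411/3922505525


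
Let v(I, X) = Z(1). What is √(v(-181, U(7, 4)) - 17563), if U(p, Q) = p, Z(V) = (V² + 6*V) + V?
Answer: I*√17555 ≈ 132.5*I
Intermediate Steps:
Z(V) = V² + 7*V
v(I, X) = 8 (v(I, X) = 1*(7 + 1) = 1*8 = 8)
√(v(-181, U(7, 4)) - 17563) = √(8 - 17563) = √(-17555) = I*√17555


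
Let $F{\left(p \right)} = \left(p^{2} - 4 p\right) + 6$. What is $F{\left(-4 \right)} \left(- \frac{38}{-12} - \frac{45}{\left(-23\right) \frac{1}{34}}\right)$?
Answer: $\frac{182723}{69} \approx 2648.2$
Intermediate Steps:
$F{\left(p \right)} = 6 + p^{2} - 4 p$
$F{\left(-4 \right)} \left(- \frac{38}{-12} - \frac{45}{\left(-23\right) \frac{1}{34}}\right) = \left(6 + \left(-4\right)^{2} - -16\right) \left(- \frac{38}{-12} - \frac{45}{\left(-23\right) \frac{1}{34}}\right) = \left(6 + 16 + 16\right) \left(\left(-38\right) \left(- \frac{1}{12}\right) - \frac{45}{\left(-23\right) \frac{1}{34}}\right) = 38 \left(\frac{19}{6} - \frac{45}{- \frac{23}{34}}\right) = 38 \left(\frac{19}{6} - - \frac{1530}{23}\right) = 38 \left(\frac{19}{6} + \frac{1530}{23}\right) = 38 \cdot \frac{9617}{138} = \frac{182723}{69}$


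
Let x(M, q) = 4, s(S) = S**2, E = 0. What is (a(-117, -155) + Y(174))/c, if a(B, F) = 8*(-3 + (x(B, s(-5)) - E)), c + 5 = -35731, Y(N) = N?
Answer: -91/17868 ≈ -0.0050929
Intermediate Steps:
c = -35736 (c = -5 - 35731 = -35736)
a(B, F) = 8 (a(B, F) = 8*(-3 + (4 - 1*0)) = 8*(-3 + (4 + 0)) = 8*(-3 + 4) = 8*1 = 8)
(a(-117, -155) + Y(174))/c = (8 + 174)/(-35736) = 182*(-1/35736) = -91/17868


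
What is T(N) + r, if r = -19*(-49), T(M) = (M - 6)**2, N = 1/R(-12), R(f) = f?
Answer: 139393/144 ≈ 968.01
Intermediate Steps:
N = -1/12 (N = 1/(-12) = -1/12 ≈ -0.083333)
T(M) = (-6 + M)**2
r = 931
T(N) + r = (-6 - 1/12)**2 + 931 = (-73/12)**2 + 931 = 5329/144 + 931 = 139393/144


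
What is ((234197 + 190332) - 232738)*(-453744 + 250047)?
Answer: -39067251327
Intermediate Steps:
((234197 + 190332) - 232738)*(-453744 + 250047) = (424529 - 232738)*(-203697) = 191791*(-203697) = -39067251327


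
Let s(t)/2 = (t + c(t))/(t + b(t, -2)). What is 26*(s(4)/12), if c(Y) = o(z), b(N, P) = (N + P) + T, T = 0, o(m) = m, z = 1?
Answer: 65/18 ≈ 3.6111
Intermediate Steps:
b(N, P) = N + P (b(N, P) = (N + P) + 0 = N + P)
c(Y) = 1
s(t) = 2*(1 + t)/(-2 + 2*t) (s(t) = 2*((t + 1)/(t + (t - 2))) = 2*((1 + t)/(t + (-2 + t))) = 2*((1 + t)/(-2 + 2*t)) = 2*(1 + t)/(-2 + 2*t))
26*(s(4)/12) = 26*(((1 + 4)/(-1 + 4))/12) = 26*((5/3)*(1/12)) = 26*(5/36) = 65/18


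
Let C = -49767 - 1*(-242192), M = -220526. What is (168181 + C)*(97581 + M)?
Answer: -44334704670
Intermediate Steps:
C = 192425 (C = -49767 + 242192 = 192425)
(168181 + C)*(97581 + M) = (168181 + 192425)*(97581 - 220526) = 360606*(-122945) = -44334704670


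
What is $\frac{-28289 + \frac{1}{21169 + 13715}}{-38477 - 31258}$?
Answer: $\frac{197366695}{486527148} \approx 0.40566$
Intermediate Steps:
$\frac{-28289 + \frac{1}{21169 + 13715}}{-38477 - 31258} = \frac{-28289 + \frac{1}{34884}}{-69735} = \left(-28289 + \frac{1}{34884}\right) \left(- \frac{1}{69735}\right) = \left(- \frac{986833475}{34884}\right) \left(- \frac{1}{69735}\right) = \frac{197366695}{486527148}$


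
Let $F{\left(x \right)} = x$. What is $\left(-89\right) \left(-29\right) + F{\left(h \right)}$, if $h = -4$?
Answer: $2577$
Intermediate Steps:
$\left(-89\right) \left(-29\right) + F{\left(h \right)} = \left(-89\right) \left(-29\right) - 4 = 2581 - 4 = 2577$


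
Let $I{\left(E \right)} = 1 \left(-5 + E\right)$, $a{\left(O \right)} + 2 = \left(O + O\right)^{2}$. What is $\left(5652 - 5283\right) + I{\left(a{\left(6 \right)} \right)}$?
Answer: $506$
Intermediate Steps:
$a{\left(O \right)} = -2 + 4 O^{2}$ ($a{\left(O \right)} = -2 + \left(O + O\right)^{2} = -2 + \left(2 O\right)^{2} = -2 + 4 O^{2}$)
$I{\left(E \right)} = -5 + E$
$\left(5652 - 5283\right) + I{\left(a{\left(6 \right)} \right)} = \left(5652 - 5283\right) - \left(7 - 144\right) = 369 + \left(-5 + \left(-2 + 4 \cdot 36\right)\right) = 369 + \left(-5 + \left(-2 + 144\right)\right) = 369 + \left(-5 + 142\right) = 369 + 137 = 506$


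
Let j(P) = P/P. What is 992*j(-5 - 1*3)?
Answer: 992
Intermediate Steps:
j(P) = 1
992*j(-5 - 1*3) = 992*1 = 992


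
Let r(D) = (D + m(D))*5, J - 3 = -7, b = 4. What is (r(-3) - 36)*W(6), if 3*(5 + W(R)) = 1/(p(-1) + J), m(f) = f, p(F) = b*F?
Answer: 1331/4 ≈ 332.75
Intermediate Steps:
J = -4 (J = 3 - 7 = -4)
p(F) = 4*F
W(R) = -121/24 (W(R) = -5 + 1/(3*(4*(-1) - 4)) = -5 + 1/(3*(-4 - 4)) = -5 + (⅓)/(-8) = -5 + (⅓)*(-⅛) = -5 - 1/24 = -121/24)
r(D) = 10*D (r(D) = (D + D)*5 = (2*D)*5 = 10*D)
(r(-3) - 36)*W(6) = (10*(-3) - 36)*(-121/24) = (-30 - 36)*(-121/24) = -66*(-121/24) = 1331/4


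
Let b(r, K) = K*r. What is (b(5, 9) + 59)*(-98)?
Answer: -10192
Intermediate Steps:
(b(5, 9) + 59)*(-98) = (9*5 + 59)*(-98) = (45 + 59)*(-98) = 104*(-98) = -10192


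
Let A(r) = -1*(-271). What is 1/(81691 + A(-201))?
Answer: 1/81962 ≈ 1.2201e-5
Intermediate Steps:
A(r) = 271
1/(81691 + A(-201)) = 1/(81691 + 271) = 1/81962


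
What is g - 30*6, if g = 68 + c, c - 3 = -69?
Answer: -178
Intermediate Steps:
c = -66 (c = 3 - 69 = -66)
g = 2 (g = 68 - 66 = 2)
g - 30*6 = 2 - 30*6 = 2 - 180 = -178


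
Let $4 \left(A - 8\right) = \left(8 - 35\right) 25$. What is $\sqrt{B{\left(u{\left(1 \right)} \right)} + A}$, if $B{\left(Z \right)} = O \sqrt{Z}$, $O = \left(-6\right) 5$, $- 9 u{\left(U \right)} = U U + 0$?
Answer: $\frac{\sqrt{-643 - 40 i}}{2} \approx 0.39417 - 12.685 i$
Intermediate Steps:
$u{\left(U \right)} = - \frac{U^{2}}{9}$ ($u{\left(U \right)} = - \frac{U U + 0}{9} = - \frac{U^{2} + 0}{9} = - \frac{U^{2}}{9}$)
$O = -30$
$A = - \frac{643}{4}$ ($A = 8 + \frac{\left(8 - 35\right) 25}{4} = 8 + \frac{\left(-27\right) 25}{4} = 8 + \frac{1}{4} \left(-675\right) = 8 - \frac{675}{4} = - \frac{643}{4} \approx -160.75$)
$B{\left(Z \right)} = - 30 \sqrt{Z}$
$\sqrt{B{\left(u{\left(1 \right)} \right)} + A} = \sqrt{- 30 \sqrt{- \frac{1^{2}}{9}} - \frac{643}{4}} = \sqrt{- 30 \sqrt{\left(- \frac{1}{9}\right) 1} - \frac{643}{4}} = \sqrt{- 30 \sqrt{- \frac{1}{9}} - \frac{643}{4}} = \sqrt{- 30 \frac{i}{3} - \frac{643}{4}} = \sqrt{- 10 i - \frac{643}{4}} = \sqrt{- \frac{643}{4} - 10 i}$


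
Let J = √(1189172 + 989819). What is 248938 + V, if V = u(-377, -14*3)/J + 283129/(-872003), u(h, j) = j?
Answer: 19734036335/79273 - 42*√2178991/2178991 ≈ 2.4894e+5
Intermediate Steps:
J = √2178991 ≈ 1476.1
V = -25739/79273 - 42*√2178991/2178991 (V = (-14*3)/(√2178991) + 283129/(-872003) = -42*√2178991/2178991 + 283129*(-1/872003) = -42*√2178991/2178991 - 25739/79273 = -25739/79273 - 42*√2178991/2178991 ≈ -0.35314)
248938 + V = 248938 + (-25739/79273 - 42*√2178991/2178991) = 19734036335/79273 - 42*√2178991/2178991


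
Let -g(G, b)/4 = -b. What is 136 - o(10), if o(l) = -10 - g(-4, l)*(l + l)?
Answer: 946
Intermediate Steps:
g(G, b) = 4*b (g(G, b) = -(-4)*b = 4*b)
o(l) = -10 - 8*l**2 (o(l) = -10 - 4*l*(l + l) = -10 - 4*l*2*l = -10 - 8*l**2)
136 - o(10) = 136 - (-10 - 8*10**2) = 136 - (-10 - 8*100) = 136 - (-10 - 800) = 136 - 1*(-810) = 136 + 810 = 946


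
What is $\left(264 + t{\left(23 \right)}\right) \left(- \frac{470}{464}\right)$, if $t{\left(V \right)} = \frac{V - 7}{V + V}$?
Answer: $- \frac{178600}{667} \approx -267.77$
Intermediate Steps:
$t{\left(V \right)} = \frac{-7 + V}{2 V}$
$\left(264 + t{\left(23 \right)}\right) \left(- \frac{470}{464}\right) = \left(264 + \frac{-7 + 23}{2 \cdot 23}\right) \left(- \frac{470}{464}\right) = \left(264 + \frac{1}{2} \cdot \frac{1}{23} \cdot 16\right) \left(\left(-470\right) \frac{1}{464}\right) = \left(264 + \frac{8}{23}\right) \left(- \frac{235}{232}\right) = \frac{6080}{23} \left(- \frac{235}{232}\right) = - \frac{178600}{667}$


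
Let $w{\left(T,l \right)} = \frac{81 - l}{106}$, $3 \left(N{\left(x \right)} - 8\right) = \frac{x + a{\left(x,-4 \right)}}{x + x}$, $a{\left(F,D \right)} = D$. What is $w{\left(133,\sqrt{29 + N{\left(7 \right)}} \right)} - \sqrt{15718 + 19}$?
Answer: $\frac{81}{106} - \sqrt{15737} - \frac{\sqrt{7266}}{1484} \approx -124.74$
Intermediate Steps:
$N{\left(x \right)} = 8 + \frac{-4 + x}{6 x}$ ($N{\left(x \right)} = 8 + \frac{\left(x - 4\right) \frac{1}{x + x}}{3} = 8 + \frac{\left(-4 + x\right) \frac{1}{2 x}}{3} = 8 + \frac{\frac{1}{2} \frac{1}{x} \left(-4 + x\right)}{3} = 8 + \frac{-4 + x}{6 x}$)
$w{\left(T,l \right)} = \frac{81}{106} - \frac{l}{106}$ ($w{\left(T,l \right)} = \left(81 - l\right) \frac{1}{106} = \frac{81}{106} - \frac{l}{106}$)
$w{\left(133,\sqrt{29 + N{\left(7 \right)}} \right)} - \sqrt{15718 + 19} = \left(\frac{81}{106} - \frac{\sqrt{29 + \frac{-4 + 49 \cdot 7}{6 \cdot 7}}}{106}\right) - \sqrt{15718 + 19} = \left(\frac{81}{106} - \frac{\sqrt{29 + \frac{1}{6} \cdot \frac{1}{7} \left(-4 + 343\right)}}{106}\right) - \sqrt{15737} = \left(\frac{81}{106} - \frac{\sqrt{29 + \frac{1}{6} \cdot \frac{1}{7} \cdot 339}}{106}\right) - \sqrt{15737} = \left(\frac{81}{106} - \frac{\sqrt{29 + \frac{113}{14}}}{106}\right) - \sqrt{15737} = \left(\frac{81}{106} - \frac{\sqrt{\frac{519}{14}}}{106}\right) - \sqrt{15737} = \left(\frac{81}{106} - \frac{\frac{1}{14} \sqrt{7266}}{106}\right) - \sqrt{15737} = \left(\frac{81}{106} - \frac{\sqrt{7266}}{1484}\right) - \sqrt{15737} = \frac{81}{106} - \sqrt{15737} - \frac{\sqrt{7266}}{1484}$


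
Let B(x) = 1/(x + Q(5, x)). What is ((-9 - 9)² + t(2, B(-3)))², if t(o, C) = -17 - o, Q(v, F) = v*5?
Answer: 93025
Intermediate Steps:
Q(v, F) = 5*v
B(x) = 1/(25 + x) (B(x) = 1/(x + 5*5) = 1/(x + 25) = 1/(25 + x))
((-9 - 9)² + t(2, B(-3)))² = ((-9 - 9)² + (-17 - 1*2))² = ((-18)² + (-17 - 2))² = (324 - 19)² = 305² = 93025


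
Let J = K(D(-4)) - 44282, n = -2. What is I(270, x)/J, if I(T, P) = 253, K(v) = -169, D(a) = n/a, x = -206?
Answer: -23/4041 ≈ -0.0056917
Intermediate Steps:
D(a) = -2/a
J = -44451 (J = -169 - 44282 = -44451)
I(270, x)/J = 253/(-44451) = 253*(-1/44451) = -23/4041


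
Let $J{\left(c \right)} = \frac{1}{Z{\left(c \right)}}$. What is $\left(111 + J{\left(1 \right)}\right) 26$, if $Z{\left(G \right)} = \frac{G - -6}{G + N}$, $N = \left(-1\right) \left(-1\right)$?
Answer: $\frac{20254}{7} \approx 2893.4$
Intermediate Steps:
$N = 1$
$Z{\left(G \right)} = \frac{6 + G}{1 + G}$ ($Z{\left(G \right)} = \frac{G - -6}{G + 1} = \frac{G + 6}{1 + G} = \frac{6 + G}{1 + G}$)
$J{\left(c \right)} = \frac{1 + c}{6 + c}$ ($J{\left(c \right)} = \frac{1}{\frac{1}{1 + c} \left(6 + c\right)} = \frac{1 + c}{6 + c}$)
$\left(111 + J{\left(1 \right)}\right) 26 = \left(111 + \frac{1 + 1}{6 + 1}\right) 26 = \left(111 + \frac{1}{7} \cdot 2\right) 26 = \left(111 + \frac{2}{7}\right) 26 = \frac{779}{7} \cdot 26 = \frac{20254}{7}$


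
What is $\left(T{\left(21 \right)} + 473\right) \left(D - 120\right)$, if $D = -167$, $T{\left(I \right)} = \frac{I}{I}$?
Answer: $-136038$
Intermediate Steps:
$T{\left(I \right)} = 1$
$\left(T{\left(21 \right)} + 473\right) \left(D - 120\right) = \left(1 + 473\right) \left(-167 - 120\right) = 474 \left(-287\right) = -136038$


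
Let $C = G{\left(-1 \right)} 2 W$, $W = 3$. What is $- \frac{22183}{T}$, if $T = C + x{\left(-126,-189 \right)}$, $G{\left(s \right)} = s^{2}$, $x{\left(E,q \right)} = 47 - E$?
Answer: $- \frac{22183}{179} \approx -123.93$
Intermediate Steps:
$C = 6$ ($C = \left(-1\right)^{2} \cdot 2 \cdot 3 = 1 \cdot 2 \cdot 3 = 2 \cdot 3 = 6$)
$T = 179$ ($T = 6 + \left(47 - -126\right) = 6 + \left(47 + 126\right) = 6 + 173 = 179$)
$- \frac{22183}{T} = - \frac{22183}{179}$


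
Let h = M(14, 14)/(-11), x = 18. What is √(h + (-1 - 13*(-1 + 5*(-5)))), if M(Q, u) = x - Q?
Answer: 23*√77/11 ≈ 18.348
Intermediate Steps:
M(Q, u) = 18 - Q
h = -4/11 (h = (18 - 1*14)/(-11) = (18 - 14)*(-1/11) = 4*(-1/11) = -4/11 ≈ -0.36364)
√(h + (-1 - 13*(-1 + 5*(-5)))) = √(-4/11 + (-1 - 13*(-1 + 5*(-5)))) = √(-4/11 + (-1 - 13*(-1 - 25))) = √(-4/11 + (-1 - 13*(-26))) = √(-4/11 + (-1 + 338)) = √(-4/11 + 337) = √(3703/11) = 23*√77/11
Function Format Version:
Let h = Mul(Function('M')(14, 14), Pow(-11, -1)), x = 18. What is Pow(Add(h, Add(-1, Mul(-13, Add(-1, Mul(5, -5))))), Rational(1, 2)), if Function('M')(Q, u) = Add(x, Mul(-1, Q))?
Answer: Mul(Rational(23, 11), Pow(77, Rational(1, 2))) ≈ 18.348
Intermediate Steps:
Function('M')(Q, u) = Add(18, Mul(-1, Q))
h = Rational(-4, 11) (h = Mul(Add(18, Mul(-1, 14)), Pow(-11, -1)) = Mul(Add(18, -14), Rational(-1, 11)) = Mul(4, Rational(-1, 11)) = Rational(-4, 11) ≈ -0.36364)
Pow(Add(h, Add(-1, Mul(-13, Add(-1, Mul(5, -5))))), Rational(1, 2)) = Pow(Add(Rational(-4, 11), Add(-1, Mul(-13, Add(-1, Mul(5, -5))))), Rational(1, 2)) = Pow(Add(Rational(-4, 11), Add(-1, Mul(-13, Add(-1, -25)))), Rational(1, 2)) = Pow(Add(Rational(-4, 11), Add(-1, Mul(-13, -26))), Rational(1, 2)) = Pow(Add(Rational(-4, 11), Add(-1, 338)), Rational(1, 2)) = Pow(Add(Rational(-4, 11), 337), Rational(1, 2)) = Pow(Rational(3703, 11), Rational(1, 2)) = Mul(Rational(23, 11), Pow(77, Rational(1, 2)))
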